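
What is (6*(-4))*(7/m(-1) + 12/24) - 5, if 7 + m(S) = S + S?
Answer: 5/3 ≈ 1.6667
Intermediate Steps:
m(S) = -7 + 2*S (m(S) = -7 + (S + S) = -7 + 2*S)
(6*(-4))*(7/m(-1) + 12/24) - 5 = (6*(-4))*(7/(-7 + 2*(-1)) + 12/24) - 5 = -24*(7/(-7 - 2) + 12*(1/24)) - 5 = -24*(7/(-9) + 1/2) - 5 = -24*(7*(-1/9) + 1/2) - 5 = -24*(-7/9 + 1/2) - 5 = -24*(-5/18) - 5 = 20/3 - 5 = 5/3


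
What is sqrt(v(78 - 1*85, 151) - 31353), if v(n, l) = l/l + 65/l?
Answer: I*sqrt(714847137)/151 ≈ 177.06*I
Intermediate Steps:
v(n, l) = 1 + 65/l
sqrt(v(78 - 1*85, 151) - 31353) = sqrt((65 + 151)/151 - 31353) = sqrt((1/151)*216 - 31353) = sqrt(216/151 - 31353) = sqrt(-4734087/151) = I*sqrt(714847137)/151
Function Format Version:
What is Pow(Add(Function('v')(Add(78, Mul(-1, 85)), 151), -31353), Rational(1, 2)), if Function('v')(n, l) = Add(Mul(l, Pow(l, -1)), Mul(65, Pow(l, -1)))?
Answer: Mul(Rational(1, 151), I, Pow(714847137, Rational(1, 2))) ≈ Mul(177.06, I)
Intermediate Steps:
Function('v')(n, l) = Add(1, Mul(65, Pow(l, -1)))
Pow(Add(Function('v')(Add(78, Mul(-1, 85)), 151), -31353), Rational(1, 2)) = Pow(Add(Mul(Pow(151, -1), Add(65, 151)), -31353), Rational(1, 2)) = Pow(Add(Mul(Rational(1, 151), 216), -31353), Rational(1, 2)) = Pow(Add(Rational(216, 151), -31353), Rational(1, 2)) = Pow(Rational(-4734087, 151), Rational(1, 2)) = Mul(Rational(1, 151), I, Pow(714847137, Rational(1, 2)))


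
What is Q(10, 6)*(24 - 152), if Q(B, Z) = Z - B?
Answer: 512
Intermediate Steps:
Q(10, 6)*(24 - 152) = (6 - 1*10)*(24 - 152) = (6 - 10)*(-128) = -4*(-128) = 512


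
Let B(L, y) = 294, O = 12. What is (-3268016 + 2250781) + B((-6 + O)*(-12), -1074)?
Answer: -1016941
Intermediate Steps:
(-3268016 + 2250781) + B((-6 + O)*(-12), -1074) = (-3268016 + 2250781) + 294 = -1017235 + 294 = -1016941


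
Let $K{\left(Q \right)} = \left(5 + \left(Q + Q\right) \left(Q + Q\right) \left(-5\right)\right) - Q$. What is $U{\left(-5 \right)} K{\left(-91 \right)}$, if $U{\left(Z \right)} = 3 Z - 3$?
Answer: $2979432$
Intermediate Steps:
$U{\left(Z \right)} = -3 + 3 Z$
$K{\left(Q \right)} = 5 - Q - 20 Q^{2}$ ($K{\left(Q \right)} = \left(5 + 2 Q 2 Q \left(-5\right)\right) - Q = \left(5 + 4 Q^{2} \left(-5\right)\right) - Q = \left(5 - 20 Q^{2}\right) - Q = 5 - Q - 20 Q^{2}$)
$U{\left(-5 \right)} K{\left(-91 \right)} = \left(-3 + 3 \left(-5\right)\right) \left(5 - -91 - 20 \left(-91\right)^{2}\right) = \left(-3 - 15\right) \left(5 + 91 - 165620\right) = - 18 \left(5 + 91 - 165620\right) = \left(-18\right) \left(-165524\right) = 2979432$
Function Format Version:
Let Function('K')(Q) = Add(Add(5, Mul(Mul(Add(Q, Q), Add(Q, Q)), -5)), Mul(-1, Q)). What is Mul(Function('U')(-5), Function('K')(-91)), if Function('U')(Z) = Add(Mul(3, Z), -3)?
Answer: 2979432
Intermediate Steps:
Function('U')(Z) = Add(-3, Mul(3, Z))
Function('K')(Q) = Add(5, Mul(-1, Q), Mul(-20, Pow(Q, 2))) (Function('K')(Q) = Add(Add(5, Mul(Mul(Mul(2, Q), Mul(2, Q)), -5)), Mul(-1, Q)) = Add(Add(5, Mul(Mul(4, Pow(Q, 2)), -5)), Mul(-1, Q)) = Add(Add(5, Mul(-20, Pow(Q, 2))), Mul(-1, Q)) = Add(5, Mul(-1, Q), Mul(-20, Pow(Q, 2))))
Mul(Function('U')(-5), Function('K')(-91)) = Mul(Add(-3, Mul(3, -5)), Add(5, Mul(-1, -91), Mul(-20, Pow(-91, 2)))) = Mul(Add(-3, -15), Add(5, 91, Mul(-20, 8281))) = Mul(-18, Add(5, 91, -165620)) = Mul(-18, -165524) = 2979432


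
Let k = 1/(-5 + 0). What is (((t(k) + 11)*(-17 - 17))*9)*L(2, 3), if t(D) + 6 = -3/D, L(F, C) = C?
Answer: -18360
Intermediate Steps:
k = -1/5 (k = 1/(-5) = -1/5 ≈ -0.20000)
t(D) = -6 - 3/D
(((t(k) + 11)*(-17 - 17))*9)*L(2, 3) = ((((-6 - 3/(-1/5)) + 11)*(-17 - 17))*9)*3 = ((((-6 - 3*(-5)) + 11)*(-34))*9)*3 = ((((-6 + 15) + 11)*(-34))*9)*3 = (((9 + 11)*(-34))*9)*3 = ((20*(-34))*9)*3 = -680*9*3 = -6120*3 = -18360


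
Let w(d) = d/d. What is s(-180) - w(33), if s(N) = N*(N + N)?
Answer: 64799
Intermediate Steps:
w(d) = 1
s(N) = 2*N**2 (s(N) = N*(2*N) = 2*N**2)
s(-180) - w(33) = 2*(-180)**2 - 1*1 = 2*32400 - 1 = 64800 - 1 = 64799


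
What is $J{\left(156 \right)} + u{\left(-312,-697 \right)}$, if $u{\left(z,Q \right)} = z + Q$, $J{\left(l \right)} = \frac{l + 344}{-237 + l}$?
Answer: $- \frac{82229}{81} \approx -1015.2$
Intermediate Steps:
$J{\left(l \right)} = \frac{344 + l}{-237 + l}$
$u{\left(z,Q \right)} = Q + z$
$J{\left(156 \right)} + u{\left(-312,-697 \right)} = \frac{344 + 156}{-237 + 156} - 1009 = \frac{1}{-81} \cdot 500 - 1009 = \left(- \frac{1}{81}\right) 500 - 1009 = - \frac{500}{81} - 1009 = - \frac{82229}{81}$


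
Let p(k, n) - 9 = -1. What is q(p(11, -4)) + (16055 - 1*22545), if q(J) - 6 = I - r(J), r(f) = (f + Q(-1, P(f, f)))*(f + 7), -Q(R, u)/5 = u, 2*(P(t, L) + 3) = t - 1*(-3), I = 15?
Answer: -12803/2 ≈ -6401.5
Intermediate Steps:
P(t, L) = -3/2 + t/2 (P(t, L) = -3 + (t - 1*(-3))/2 = -3 + (t + 3)/2 = -3 + (3 + t)/2 = -3 + (3/2 + t/2) = -3/2 + t/2)
Q(R, u) = -5*u
p(k, n) = 8 (p(k, n) = 9 - 1 = 8)
r(f) = (7 + f)*(15/2 - 3*f/2) (r(f) = (f - 5*(-3/2 + f/2))*(f + 7) = (f + (15/2 - 5*f/2))*(7 + f) = (15/2 - 3*f/2)*(7 + f) = (7 + f)*(15/2 - 3*f/2))
q(J) = -63/2 + 3*J + 3*J**2/2 (q(J) = 6 + (15 - (105/2 - 3*J - 3*J**2/2)) = 6 + (15 + (-105/2 + 3*J + 3*J**2/2)) = 6 + (-75/2 + 3*J + 3*J**2/2) = -63/2 + 3*J + 3*J**2/2)
q(p(11, -4)) + (16055 - 1*22545) = (-63/2 + 3*8 + (3/2)*8**2) + (16055 - 1*22545) = (-63/2 + 24 + (3/2)*64) + (16055 - 22545) = (-63/2 + 24 + 96) - 6490 = 177/2 - 6490 = -12803/2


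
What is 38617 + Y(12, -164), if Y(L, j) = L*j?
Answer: 36649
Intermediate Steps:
38617 + Y(12, -164) = 38617 + 12*(-164) = 38617 - 1968 = 36649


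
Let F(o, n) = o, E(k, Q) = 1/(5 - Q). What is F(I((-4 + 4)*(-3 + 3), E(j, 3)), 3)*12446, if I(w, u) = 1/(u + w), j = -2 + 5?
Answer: 24892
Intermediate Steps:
j = 3
F(I((-4 + 4)*(-3 + 3), E(j, 3)), 3)*12446 = 12446/(-1/(-5 + 3) + (-4 + 4)*(-3 + 3)) = 12446/(-1/(-2) + 0*0) = 12446/(-1*(-½) + 0) = 12446/(½ + 0) = 12446/(½) = 2*12446 = 24892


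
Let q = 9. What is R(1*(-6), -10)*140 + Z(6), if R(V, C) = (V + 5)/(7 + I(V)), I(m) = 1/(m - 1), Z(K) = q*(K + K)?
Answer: 1051/12 ≈ 87.583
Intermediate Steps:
Z(K) = 18*K (Z(K) = 9*(K + K) = 9*(2*K) = 18*K)
I(m) = 1/(-1 + m)
R(V, C) = (5 + V)/(7 + 1/(-1 + V)) (R(V, C) = (V + 5)/(7 + 1/(-1 + V)) = (5 + V)/(7 + 1/(-1 + V)))
R(1*(-6), -10)*140 + Z(6) = ((-1 + 1*(-6))*(5 + 1*(-6))/(-6 + 7*(1*(-6))))*140 + 18*6 = ((-1 - 6)*(5 - 6)/(-6 + 7*(-6)))*140 + 108 = (-7*(-1)/(-6 - 42))*140 + 108 = (-7*(-1)/(-48))*140 + 108 = -1/48*(-7)*(-1)*140 + 108 = -7/48*140 + 108 = -245/12 + 108 = 1051/12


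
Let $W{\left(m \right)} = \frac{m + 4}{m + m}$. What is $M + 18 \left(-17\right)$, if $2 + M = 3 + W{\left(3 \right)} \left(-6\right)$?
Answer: $-312$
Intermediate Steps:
$W{\left(m \right)} = \frac{4 + m}{2 m}$
$M = -6$ ($M = -2 + \left(3 + \frac{4 + 3}{2 \cdot 3} \left(-6\right)\right) = -2 + \left(3 + \frac{1}{2} \cdot \frac{1}{3} \cdot 7 \left(-6\right)\right) = -2 + \left(3 + \frac{7}{6} \left(-6\right)\right) = -2 + \left(3 - 7\right) = -2 - 4 = -6$)
$M + 18 \left(-17\right) = -6 + 18 \left(-17\right) = -6 - 306 = -312$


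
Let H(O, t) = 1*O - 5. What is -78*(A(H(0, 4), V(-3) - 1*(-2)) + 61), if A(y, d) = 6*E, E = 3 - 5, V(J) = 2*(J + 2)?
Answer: -3822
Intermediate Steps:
V(J) = 4 + 2*J (V(J) = 2*(2 + J) = 4 + 2*J)
E = -2
H(O, t) = -5 + O (H(O, t) = O - 5 = -5 + O)
A(y, d) = -12 (A(y, d) = 6*(-2) = -12)
-78*(A(H(0, 4), V(-3) - 1*(-2)) + 61) = -78*(-12 + 61) = -78*49 = -3822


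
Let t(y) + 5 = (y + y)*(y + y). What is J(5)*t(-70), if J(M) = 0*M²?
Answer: 0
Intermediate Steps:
t(y) = -5 + 4*y² (t(y) = -5 + (y + y)*(y + y) = -5 + (2*y)*(2*y) = -5 + 4*y²)
J(M) = 0
J(5)*t(-70) = 0*(-5 + 4*(-70)²) = 0*(-5 + 4*4900) = 0*(-5 + 19600) = 0*19595 = 0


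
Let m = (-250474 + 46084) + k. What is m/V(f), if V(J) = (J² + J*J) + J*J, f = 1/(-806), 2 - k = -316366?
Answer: 24248313336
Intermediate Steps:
k = 316368 (k = 2 - 1*(-316366) = 2 + 316366 = 316368)
f = -1/806 ≈ -0.0012407
V(J) = 3*J² (V(J) = (J² + J²) + J² = 2*J² + J² = 3*J²)
m = 111978 (m = (-250474 + 46084) + 316368 = -204390 + 316368 = 111978)
m/V(f) = 111978/((3*(-1/806)²)) = 111978/((3*(1/649636))) = 111978/(3/649636) = 111978*(649636/3) = 24248313336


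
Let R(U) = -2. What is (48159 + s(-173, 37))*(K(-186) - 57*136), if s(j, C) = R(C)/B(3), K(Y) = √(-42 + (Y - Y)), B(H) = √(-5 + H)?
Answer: -(7752 - I*√42)*(48159 + I*√2) ≈ -3.7333e+8 + 3.0114e+5*I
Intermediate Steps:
K(Y) = I*√42 (K(Y) = √(-42 + 0) = √(-42) = I*√42)
s(j, C) = I*√2 (s(j, C) = -2/√(-5 + 3) = -2*(-I*√2/2) = -(-1)*I*√2 = I*√2)
(48159 + s(-173, 37))*(K(-186) - 57*136) = (48159 + I*√2)*(I*√42 - 57*136) = (48159 + I*√2)*(I*√42 - 7752) = (48159 + I*√2)*(-7752 + I*√42) = (-7752 + I*√42)*(48159 + I*√2)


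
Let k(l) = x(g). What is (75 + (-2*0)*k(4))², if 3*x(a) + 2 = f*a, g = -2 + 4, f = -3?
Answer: 5625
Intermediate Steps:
g = 2
x(a) = -⅔ - a (x(a) = -⅔ + (-3*a)/3 = -⅔ - a)
k(l) = -8/3 (k(l) = -⅔ - 1*2 = -⅔ - 2 = -8/3)
(75 + (-2*0)*k(4))² = (75 - 2*0*(-8/3))² = (75 + 0*(-8/3))² = (75 + 0)² = 75² = 5625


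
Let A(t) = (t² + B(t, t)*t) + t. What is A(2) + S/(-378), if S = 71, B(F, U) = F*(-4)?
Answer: -3851/378 ≈ -10.188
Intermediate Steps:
B(F, U) = -4*F
A(t) = t - 3*t² (A(t) = (t² + (-4*t)*t) + t = (t² - 4*t²) + t = -3*t² + t = t - 3*t²)
A(2) + S/(-378) = 2*(1 - 3*2) + 71/(-378) = 2*(1 - 6) + 71*(-1/378) = 2*(-5) - 71/378 = -10 - 71/378 = -3851/378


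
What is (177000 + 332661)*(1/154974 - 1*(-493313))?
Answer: 12987978178868481/51658 ≈ 2.5142e+11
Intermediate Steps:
(177000 + 332661)*(1/154974 - 1*(-493313)) = 509661*(1/154974 + 493313) = 509661*(76450688863/154974) = 12987978178868481/51658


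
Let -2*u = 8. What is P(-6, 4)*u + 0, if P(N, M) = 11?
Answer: -44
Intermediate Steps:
u = -4 (u = -1/2*8 = -4)
P(-6, 4)*u + 0 = 11*(-4) + 0 = -44 + 0 = -44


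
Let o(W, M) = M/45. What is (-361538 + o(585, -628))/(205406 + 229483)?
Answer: -1251526/1505385 ≈ -0.83137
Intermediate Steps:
o(W, M) = M/45 (o(W, M) = M*(1/45) = M/45)
(-361538 + o(585, -628))/(205406 + 229483) = (-361538 + (1/45)*(-628))/(205406 + 229483) = (-361538 - 628/45)/434889 = -16269838/45*1/434889 = -1251526/1505385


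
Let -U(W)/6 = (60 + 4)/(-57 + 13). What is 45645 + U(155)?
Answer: 502191/11 ≈ 45654.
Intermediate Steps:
U(W) = 96/11 (U(W) = -6*(60 + 4)/(-57 + 13) = -384/(-44) = -384*(-1)/44 = -6*(-16/11) = 96/11)
45645 + U(155) = 45645 + 96/11 = 502191/11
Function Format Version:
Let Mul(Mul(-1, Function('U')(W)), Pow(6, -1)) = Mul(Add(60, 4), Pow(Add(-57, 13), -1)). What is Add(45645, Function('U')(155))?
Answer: Rational(502191, 11) ≈ 45654.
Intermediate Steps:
Function('U')(W) = Rational(96, 11) (Function('U')(W) = Mul(-6, Mul(Add(60, 4), Pow(Add(-57, 13), -1))) = Mul(-6, Mul(64, Pow(-44, -1))) = Mul(-6, Mul(64, Rational(-1, 44))) = Mul(-6, Rational(-16, 11)) = Rational(96, 11))
Add(45645, Function('U')(155)) = Add(45645, Rational(96, 11)) = Rational(502191, 11)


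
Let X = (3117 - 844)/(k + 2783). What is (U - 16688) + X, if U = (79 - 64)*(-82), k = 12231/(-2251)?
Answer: -112023630713/6252302 ≈ -17917.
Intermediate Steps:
k = -12231/2251 (k = 12231*(-1/2251) = -12231/2251 ≈ -5.4336)
U = -1230 (U = 15*(-82) = -1230)
X = 5116523/6252302 (X = (3117 - 844)/(-12231/2251 + 2783) = 2273/(6252302/2251) = 2273*(2251/6252302) = 5116523/6252302 ≈ 0.81834)
(U - 16688) + X = (-1230 - 16688) + 5116523/6252302 = -17918 + 5116523/6252302 = -112023630713/6252302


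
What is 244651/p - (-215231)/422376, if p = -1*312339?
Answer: -4012186163/14658277496 ≈ -0.27371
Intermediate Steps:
p = -312339
244651/p - (-215231)/422376 = 244651/(-312339) - (-215231)/422376 = 244651*(-1/312339) - (-215231)/422376 = -244651/312339 - 1*(-215231/422376) = -244651/312339 + 215231/422376 = -4012186163/14658277496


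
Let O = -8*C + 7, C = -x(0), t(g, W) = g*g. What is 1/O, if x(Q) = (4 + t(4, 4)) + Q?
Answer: 1/167 ≈ 0.0059880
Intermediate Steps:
t(g, W) = g²
x(Q) = 20 + Q (x(Q) = (4 + 4²) + Q = (4 + 16) + Q = 20 + Q)
C = -20 (C = -(20 + 0) = -1*20 = -20)
O = 167 (O = -8*(-20) + 7 = 160 + 7 = 167)
1/O = 1/167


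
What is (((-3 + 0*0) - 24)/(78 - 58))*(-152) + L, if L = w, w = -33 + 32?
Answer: 1021/5 ≈ 204.20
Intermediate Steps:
w = -1
L = -1
(((-3 + 0*0) - 24)/(78 - 58))*(-152) + L = (((-3 + 0*0) - 24)/(78 - 58))*(-152) - 1 = (((-3 + 0) - 24)/20)*(-152) - 1 = ((-3 - 24)*(1/20))*(-152) - 1 = -27*1/20*(-152) - 1 = -27/20*(-152) - 1 = 1026/5 - 1 = 1021/5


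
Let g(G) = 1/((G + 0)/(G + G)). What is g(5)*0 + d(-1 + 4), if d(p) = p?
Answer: 3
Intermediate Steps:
g(G) = 2 (g(G) = 1/(G/((2*G))) = 1/(G*(1/(2*G))) = 1/(½) = 2)
g(5)*0 + d(-1 + 4) = 2*0 + (-1 + 4) = 0 + 3 = 3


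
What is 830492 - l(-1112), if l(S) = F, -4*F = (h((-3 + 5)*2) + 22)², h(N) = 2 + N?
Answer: 830688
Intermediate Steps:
F = -196 (F = -((2 + (-3 + 5)*2) + 22)²/4 = -((2 + 2*2) + 22)²/4 = -((2 + 4) + 22)²/4 = -(6 + 22)²/4 = -¼*28² = -¼*784 = -196)
l(S) = -196
830492 - l(-1112) = 830492 - 1*(-196) = 830492 + 196 = 830688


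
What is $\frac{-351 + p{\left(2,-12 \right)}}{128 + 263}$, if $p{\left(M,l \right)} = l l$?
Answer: $- \frac{9}{17} \approx -0.52941$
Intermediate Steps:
$p{\left(M,l \right)} = l^{2}$
$\frac{-351 + p{\left(2,-12 \right)}}{128 + 263} = \frac{-351 + \left(-12\right)^{2}}{128 + 263} = \frac{-351 + 144}{391} = \left(-207\right) \frac{1}{391} = - \frac{9}{17}$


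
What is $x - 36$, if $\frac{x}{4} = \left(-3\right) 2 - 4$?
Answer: $-76$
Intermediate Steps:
$x = -40$ ($x = 4 \left(\left(-3\right) 2 - 4\right) = 4 \left(-6 - 4\right) = 4 \left(-10\right) = -40$)
$x - 36 = -40 - 36 = -76$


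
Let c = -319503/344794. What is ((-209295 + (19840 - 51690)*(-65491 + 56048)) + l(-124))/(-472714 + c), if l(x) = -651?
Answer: -103627700161576/162989270419 ≈ -635.79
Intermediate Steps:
c = -319503/344794 (c = -319503*1/344794 = -319503/344794 ≈ -0.92665)
((-209295 + (19840 - 51690)*(-65491 + 56048)) + l(-124))/(-472714 + c) = ((-209295 + (19840 - 51690)*(-65491 + 56048)) - 651)/(-472714 - 319503/344794) = ((-209295 - 31850*(-9443)) - 651)/(-162989270419/344794) = ((-209295 + 300759550) - 651)*(-344794/162989270419) = (300550255 - 651)*(-344794/162989270419) = 300549604*(-344794/162989270419) = -103627700161576/162989270419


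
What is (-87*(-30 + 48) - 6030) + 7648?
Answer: 52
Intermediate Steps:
(-87*(-30 + 48) - 6030) + 7648 = (-87*18 - 6030) + 7648 = (-1566 - 6030) + 7648 = -7596 + 7648 = 52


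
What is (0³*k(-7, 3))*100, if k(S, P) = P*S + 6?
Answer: 0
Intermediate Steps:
k(S, P) = 6 + P*S
(0³*k(-7, 3))*100 = (0³*(6 + 3*(-7)))*100 = (0*(6 - 21))*100 = (0*(-15))*100 = 0*100 = 0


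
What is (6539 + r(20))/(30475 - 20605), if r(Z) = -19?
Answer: 652/987 ≈ 0.66059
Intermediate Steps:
(6539 + r(20))/(30475 - 20605) = (6539 - 19)/(30475 - 20605) = 6520/9870 = 6520*(1/9870) = 652/987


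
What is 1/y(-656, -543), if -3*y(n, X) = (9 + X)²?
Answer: -1/95052 ≈ -1.0521e-5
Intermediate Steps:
y(n, X) = -(9 + X)²/3
1/y(-656, -543) = 1/(-(9 - 543)²/3) = 1/(-⅓*(-534)²) = 1/(-⅓*285156) = 1/(-95052) = -1/95052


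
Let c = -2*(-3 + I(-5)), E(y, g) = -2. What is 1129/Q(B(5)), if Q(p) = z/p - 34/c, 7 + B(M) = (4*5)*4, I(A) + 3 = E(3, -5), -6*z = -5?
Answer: -1978008/3703 ≈ -534.16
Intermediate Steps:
z = ⅚ (z = -⅙*(-5) = ⅚ ≈ 0.83333)
I(A) = -5 (I(A) = -3 - 2 = -5)
B(M) = 73 (B(M) = -7 + (4*5)*4 = -7 + 20*4 = -7 + 80 = 73)
c = 16 (c = -2*(-3 - 5) = -2*(-8) = 16)
Q(p) = -17/8 + 5/(6*p) (Q(p) = 5/(6*p) - 34/16 = 5/(6*p) - 34*1/16 = 5/(6*p) - 17/8 = -17/8 + 5/(6*p))
1129/Q(B(5)) = 1129/(((1/24)*(20 - 51*73)/73)) = 1129/(((1/24)*(1/73)*(20 - 3723))) = 1129/(((1/24)*(1/73)*(-3703))) = 1129/(-3703/1752) = 1129*(-1752/3703) = -1978008/3703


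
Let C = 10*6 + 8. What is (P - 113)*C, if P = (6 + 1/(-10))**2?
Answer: -132923/25 ≈ -5316.9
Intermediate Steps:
C = 68 (C = 60 + 8 = 68)
P = 3481/100 (P = (6 - 1/10)**2 = (59/10)**2 = 3481/100 ≈ 34.810)
(P - 113)*C = (3481/100 - 113)*68 = -7819/100*68 = -132923/25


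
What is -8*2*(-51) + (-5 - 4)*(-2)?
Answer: 834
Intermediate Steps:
-8*2*(-51) + (-5 - 4)*(-2) = -16*(-51) - 9*(-2) = 816 + 18 = 834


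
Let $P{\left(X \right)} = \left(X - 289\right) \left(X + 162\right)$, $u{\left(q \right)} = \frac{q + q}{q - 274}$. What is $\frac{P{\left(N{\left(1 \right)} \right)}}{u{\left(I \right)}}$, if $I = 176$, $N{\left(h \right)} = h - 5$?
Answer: $\frac{1134203}{88} \approx 12889.0$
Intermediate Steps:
$N{\left(h \right)} = -5 + h$
$u{\left(q \right)} = \frac{2 q}{-274 + q}$
$P{\left(X \right)} = \left(-289 + X\right) \left(162 + X\right)$
$\frac{P{\left(N{\left(1 \right)} \right)}}{u{\left(I \right)}} = \frac{-46818 + \left(-5 + 1\right)^{2} - 127 \left(-5 + 1\right)}{2 \cdot 176 \frac{1}{-274 + 176}} = \frac{-46818 + \left(-4\right)^{2} - -508}{2 \cdot 176 \frac{1}{-98}} = \frac{-46818 + 16 + 508}{2 \cdot 176 \left(- \frac{1}{98}\right)} = - \frac{46294}{- \frac{176}{49}} = \left(-46294\right) \left(- \frac{49}{176}\right) = \frac{1134203}{88}$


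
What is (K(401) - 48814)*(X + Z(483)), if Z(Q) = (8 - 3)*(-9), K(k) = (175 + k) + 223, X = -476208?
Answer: 22867287795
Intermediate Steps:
K(k) = 398 + k
Z(Q) = -45 (Z(Q) = 5*(-9) = -45)
(K(401) - 48814)*(X + Z(483)) = ((398 + 401) - 48814)*(-476208 - 45) = (799 - 48814)*(-476253) = -48015*(-476253) = 22867287795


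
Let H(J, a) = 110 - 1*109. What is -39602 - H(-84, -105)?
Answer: -39603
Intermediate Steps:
H(J, a) = 1 (H(J, a) = 110 - 109 = 1)
-39602 - H(-84, -105) = -39602 - 1*1 = -39602 - 1 = -39603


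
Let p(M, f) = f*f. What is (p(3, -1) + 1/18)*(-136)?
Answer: -1292/9 ≈ -143.56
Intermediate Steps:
p(M, f) = f²
(p(3, -1) + 1/18)*(-136) = ((-1)² + 1/18)*(-136) = (1 + 1/18)*(-136) = (19/18)*(-136) = -1292/9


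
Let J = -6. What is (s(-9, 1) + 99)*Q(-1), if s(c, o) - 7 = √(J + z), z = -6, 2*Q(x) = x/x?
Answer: 53 + I*√3 ≈ 53.0 + 1.732*I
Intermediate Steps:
Q(x) = ½ (Q(x) = (x/x)/2 = (½)*1 = ½)
s(c, o) = 7 + 2*I*√3 (s(c, o) = 7 + √(-6 - 6) = 7 + √(-12) = 7 + 2*I*√3)
(s(-9, 1) + 99)*Q(-1) = ((7 + 2*I*√3) + 99)*(½) = (106 + 2*I*√3)*(½) = 53 + I*√3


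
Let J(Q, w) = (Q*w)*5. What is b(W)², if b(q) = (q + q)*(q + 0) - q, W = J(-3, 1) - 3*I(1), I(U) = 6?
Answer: 4888521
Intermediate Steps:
J(Q, w) = 5*Q*w
W = -33 (W = 5*(-3)*1 - 3*6 = -15 - 18 = -33)
b(q) = -q + 2*q² (b(q) = (2*q)*q - q = 2*q² - q = -q + 2*q²)
b(W)² = (-33*(-1 + 2*(-33)))² = (-33*(-1 - 66))² = (-33*(-67))² = 2211² = 4888521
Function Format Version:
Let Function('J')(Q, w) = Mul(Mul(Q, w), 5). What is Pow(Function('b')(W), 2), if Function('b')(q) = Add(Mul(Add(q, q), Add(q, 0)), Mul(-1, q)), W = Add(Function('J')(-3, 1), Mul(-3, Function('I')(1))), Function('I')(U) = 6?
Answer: 4888521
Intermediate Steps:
Function('J')(Q, w) = Mul(5, Q, w)
W = -33 (W = Add(Mul(5, -3, 1), Mul(-3, 6)) = Add(-15, -18) = -33)
Function('b')(q) = Add(Mul(-1, q), Mul(2, Pow(q, 2))) (Function('b')(q) = Add(Mul(Mul(2, q), q), Mul(-1, q)) = Add(Mul(2, Pow(q, 2)), Mul(-1, q)) = Add(Mul(-1, q), Mul(2, Pow(q, 2))))
Pow(Function('b')(W), 2) = Pow(Mul(-33, Add(-1, Mul(2, -33))), 2) = Pow(Mul(-33, Add(-1, -66)), 2) = Pow(Mul(-33, -67), 2) = Pow(2211, 2) = 4888521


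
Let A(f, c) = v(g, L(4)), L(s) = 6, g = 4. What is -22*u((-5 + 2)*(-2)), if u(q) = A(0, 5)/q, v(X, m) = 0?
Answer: 0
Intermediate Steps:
A(f, c) = 0
u(q) = 0 (u(q) = 0/q = 0)
-22*u((-5 + 2)*(-2)) = -22*0 = 0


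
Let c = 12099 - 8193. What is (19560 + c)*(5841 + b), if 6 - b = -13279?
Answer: 448810716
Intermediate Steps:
c = 3906
b = 13285 (b = 6 - 1*(-13279) = 6 + 13279 = 13285)
(19560 + c)*(5841 + b) = (19560 + 3906)*(5841 + 13285) = 23466*19126 = 448810716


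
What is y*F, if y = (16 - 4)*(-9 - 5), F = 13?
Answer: -2184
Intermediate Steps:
y = -168 (y = 12*(-14) = -168)
y*F = -168*13 = -2184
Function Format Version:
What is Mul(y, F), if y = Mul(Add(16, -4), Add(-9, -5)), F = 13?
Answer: -2184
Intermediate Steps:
y = -168 (y = Mul(12, -14) = -168)
Mul(y, F) = Mul(-168, 13) = -2184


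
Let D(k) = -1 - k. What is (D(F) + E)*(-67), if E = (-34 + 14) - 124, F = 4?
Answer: 9983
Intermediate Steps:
E = -144 (E = -20 - 124 = -144)
(D(F) + E)*(-67) = ((-1 - 1*4) - 144)*(-67) = ((-1 - 4) - 144)*(-67) = (-5 - 144)*(-67) = -149*(-67) = 9983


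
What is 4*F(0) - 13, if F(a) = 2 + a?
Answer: -5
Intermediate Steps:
4*F(0) - 13 = 4*(2 + 0) - 13 = 4*2 - 13 = 8 - 13 = -5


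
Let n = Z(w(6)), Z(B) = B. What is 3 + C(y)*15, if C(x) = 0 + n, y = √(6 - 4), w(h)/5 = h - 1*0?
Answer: 453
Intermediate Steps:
w(h) = 5*h (w(h) = 5*(h - 1*0) = 5*(h + 0) = 5*h)
y = √2 ≈ 1.4142
n = 30 (n = 5*6 = 30)
C(x) = 30 (C(x) = 0 + 30 = 30)
3 + C(y)*15 = 3 + 30*15 = 3 + 450 = 453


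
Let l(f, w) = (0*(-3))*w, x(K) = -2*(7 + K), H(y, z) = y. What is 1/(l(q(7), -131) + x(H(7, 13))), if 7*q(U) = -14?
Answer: -1/28 ≈ -0.035714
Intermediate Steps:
q(U) = -2 (q(U) = (⅐)*(-14) = -2)
x(K) = -14 - 2*K
l(f, w) = 0 (l(f, w) = 0*w = 0)
1/(l(q(7), -131) + x(H(7, 13))) = 1/(0 + (-14 - 2*7)) = 1/(0 + (-14 - 14)) = 1/(0 - 28) = 1/(-28) = -1/28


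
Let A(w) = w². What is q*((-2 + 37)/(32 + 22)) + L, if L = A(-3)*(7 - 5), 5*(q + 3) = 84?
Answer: 485/18 ≈ 26.944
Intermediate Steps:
q = 69/5 (q = -3 + (⅕)*84 = -3 + 84/5 = 69/5 ≈ 13.800)
L = 18 (L = (-3)²*(7 - 5) = 9*2 = 18)
q*((-2 + 37)/(32 + 22)) + L = 69*((-2 + 37)/(32 + 22))/5 + 18 = 69*(35/54)/5 + 18 = 69*(35*(1/54))/5 + 18 = (69/5)*(35/54) + 18 = 161/18 + 18 = 485/18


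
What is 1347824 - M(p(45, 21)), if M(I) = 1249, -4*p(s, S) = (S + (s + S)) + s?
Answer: 1346575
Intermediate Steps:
p(s, S) = -S/2 - s/2 (p(s, S) = -((S + (s + S)) + s)/4 = -((S + (S + s)) + s)/4 = -((s + 2*S) + s)/4 = -(2*S + 2*s)/4 = -S/2 - s/2)
1347824 - M(p(45, 21)) = 1347824 - 1*1249 = 1347824 - 1249 = 1346575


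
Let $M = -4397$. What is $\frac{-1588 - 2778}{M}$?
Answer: $\frac{4366}{4397} \approx 0.99295$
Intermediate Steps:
$\frac{-1588 - 2778}{M} = \frac{-1588 - 2778}{-4397} = \left(-4366\right) \left(- \frac{1}{4397}\right) = \frac{4366}{4397}$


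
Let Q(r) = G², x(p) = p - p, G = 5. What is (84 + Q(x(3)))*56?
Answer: 6104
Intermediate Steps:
x(p) = 0
Q(r) = 25 (Q(r) = 5² = 25)
(84 + Q(x(3)))*56 = (84 + 25)*56 = 109*56 = 6104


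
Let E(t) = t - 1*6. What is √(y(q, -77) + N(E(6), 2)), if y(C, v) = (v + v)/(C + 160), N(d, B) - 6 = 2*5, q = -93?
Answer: 3*√6834/67 ≈ 3.7016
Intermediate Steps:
E(t) = -6 + t (E(t) = t - 6 = -6 + t)
N(d, B) = 16 (N(d, B) = 6 + 2*5 = 6 + 10 = 16)
y(C, v) = 2*v/(160 + C) (y(C, v) = (2*v)/(160 + C) = 2*v/(160 + C))
√(y(q, -77) + N(E(6), 2)) = √(2*(-77)/(160 - 93) + 16) = √(2*(-77)/67 + 16) = √(2*(-77)*(1/67) + 16) = √(-154/67 + 16) = √(918/67) = 3*√6834/67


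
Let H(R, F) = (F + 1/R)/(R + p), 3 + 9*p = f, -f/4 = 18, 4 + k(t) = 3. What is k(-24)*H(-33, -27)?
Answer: -223/341 ≈ -0.65396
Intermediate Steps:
k(t) = -1 (k(t) = -4 + 3 = -1)
f = -72 (f = -4*18 = -72)
p = -25/3 (p = -⅓ + (⅑)*(-72) = -⅓ - 8 = -25/3 ≈ -8.3333)
H(R, F) = (F + 1/R)/(-25/3 + R) (H(R, F) = (F + 1/R)/(R - 25/3) = (F + 1/R)/(-25/3 + R))
k(-24)*H(-33, -27) = -3*(1 - 27*(-33))/((-33)*(-25 + 3*(-33))) = -3*(-1)*(1 + 891)/(33*(-25 - 99)) = -3*(-1)*892/(33*(-124)) = -3*(-1)*(-1)*892/(33*124) = -1*223/341 = -223/341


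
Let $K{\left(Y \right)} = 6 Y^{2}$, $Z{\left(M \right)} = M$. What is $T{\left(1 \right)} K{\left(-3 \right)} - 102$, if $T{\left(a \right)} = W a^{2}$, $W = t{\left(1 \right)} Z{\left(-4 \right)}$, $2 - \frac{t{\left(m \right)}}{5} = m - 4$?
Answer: $-5502$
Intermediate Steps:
$t{\left(m \right)} = 30 - 5 m$ ($t{\left(m \right)} = 10 - 5 \left(m - 4\right) = 10 - 5 \left(-4 + m\right) = 10 - \left(-20 + 5 m\right) = 30 - 5 m$)
$W = -100$ ($W = \left(30 - 5\right) \left(-4\right) = 25 \left(-4\right) = -100$)
$T{\left(a \right)} = - 100 a^{2}$
$T{\left(1 \right)} K{\left(-3 \right)} - 102 = - 100 \cdot 1^{2} \cdot 6 \left(-3\right)^{2} - 102 = \left(-100\right) 1 \cdot 6 \cdot 9 - 102 = \left(-100\right) 54 - 102 = -5400 - 102 = -5502$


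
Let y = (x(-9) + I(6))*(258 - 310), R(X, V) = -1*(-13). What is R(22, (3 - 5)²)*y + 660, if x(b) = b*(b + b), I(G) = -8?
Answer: -103444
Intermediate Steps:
x(b) = 2*b² (x(b) = b*(2*b) = 2*b²)
R(X, V) = 13
y = -8008 (y = (2*(-9)² - 8)*(258 - 310) = (2*81 - 8)*(-52) = (162 - 8)*(-52) = 154*(-52) = -8008)
R(22, (3 - 5)²)*y + 660 = 13*(-8008) + 660 = -104104 + 660 = -103444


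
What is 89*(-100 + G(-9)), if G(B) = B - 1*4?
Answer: -10057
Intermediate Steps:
G(B) = -4 + B (G(B) = B - 4 = -4 + B)
89*(-100 + G(-9)) = 89*(-100 + (-4 - 9)) = 89*(-100 - 13) = 89*(-113) = -10057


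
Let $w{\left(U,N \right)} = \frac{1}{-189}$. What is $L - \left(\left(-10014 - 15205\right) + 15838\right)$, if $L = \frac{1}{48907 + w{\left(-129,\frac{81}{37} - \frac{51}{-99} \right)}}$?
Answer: $\frac{86712541971}{9243422} \approx 9381.0$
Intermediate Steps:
$w{\left(U,N \right)} = - \frac{1}{189}$
$L = \frac{189}{9243422}$ ($L = \frac{1}{48907 - \frac{1}{189}} = \frac{1}{\frac{9243422}{189}} = \frac{189}{9243422} \approx 2.0447 \cdot 10^{-5}$)
$L - \left(\left(-10014 - 15205\right) + 15838\right) = \frac{189}{9243422} - \left(\left(-10014 - 15205\right) + 15838\right) = \frac{189}{9243422} - \left(-25219 + 15838\right) = \frac{189}{9243422} - -9381 = \frac{189}{9243422} + 9381 = \frac{86712541971}{9243422}$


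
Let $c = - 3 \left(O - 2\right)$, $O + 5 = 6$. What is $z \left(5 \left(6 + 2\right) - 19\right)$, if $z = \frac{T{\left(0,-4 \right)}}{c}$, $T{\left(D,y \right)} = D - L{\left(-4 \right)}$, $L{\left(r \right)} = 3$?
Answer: $-21$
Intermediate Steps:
$O = 1$ ($O = -5 + 6 = 1$)
$T{\left(D,y \right)} = -3 + D$ ($T{\left(D,y \right)} = D - 3 = -3 + D$)
$c = 3$ ($c = - 3 \left(1 - 2\right) = \left(-3\right) \left(-1\right) = 3$)
$z = -1$ ($z = \frac{-3 + 0}{3} = \left(-3\right) \frac{1}{3} = -1$)
$z \left(5 \left(6 + 2\right) - 19\right) = - (5 \left(6 + 2\right) - 19) = - (5 \cdot 8 - 19) = - (40 - 19) = \left(-1\right) 21 = -21$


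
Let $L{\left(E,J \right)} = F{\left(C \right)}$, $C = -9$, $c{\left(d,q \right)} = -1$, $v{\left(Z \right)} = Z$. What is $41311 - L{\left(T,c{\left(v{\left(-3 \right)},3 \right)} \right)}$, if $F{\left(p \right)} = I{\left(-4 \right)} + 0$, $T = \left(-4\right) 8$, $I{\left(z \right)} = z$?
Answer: $41315$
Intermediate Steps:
$T = -32$
$F{\left(p \right)} = -4$ ($F{\left(p \right)} = -4 + 0 = -4$)
$L{\left(E,J \right)} = -4$
$41311 - L{\left(T,c{\left(v{\left(-3 \right)},3 \right)} \right)} = 41311 - -4 = 41311 + 4 = 41315$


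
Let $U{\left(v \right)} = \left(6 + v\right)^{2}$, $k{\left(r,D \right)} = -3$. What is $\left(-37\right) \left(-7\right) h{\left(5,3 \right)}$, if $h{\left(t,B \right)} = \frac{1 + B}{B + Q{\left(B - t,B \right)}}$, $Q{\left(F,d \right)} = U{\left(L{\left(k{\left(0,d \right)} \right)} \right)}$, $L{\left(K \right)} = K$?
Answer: $\frac{259}{3} \approx 86.333$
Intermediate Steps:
$Q{\left(F,d \right)} = 9$ ($Q{\left(F,d \right)} = \left(6 - 3\right)^{2} = 3^{2} = 9$)
$h{\left(t,B \right)} = \frac{1 + B}{9 + B}$ ($h{\left(t,B \right)} = \frac{1 + B}{B + 9} = \frac{1 + B}{9 + B}$)
$\left(-37\right) \left(-7\right) h{\left(5,3 \right)} = \left(-37\right) \left(-7\right) \frac{1 + 3}{9 + 3} = 259 \cdot \frac{1}{12} \cdot 4 = 259 \cdot \frac{1}{3} = \frac{259}{3}$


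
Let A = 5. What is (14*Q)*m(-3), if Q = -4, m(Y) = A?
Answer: -280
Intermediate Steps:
m(Y) = 5
(14*Q)*m(-3) = (14*(-4))*5 = -56*5 = -280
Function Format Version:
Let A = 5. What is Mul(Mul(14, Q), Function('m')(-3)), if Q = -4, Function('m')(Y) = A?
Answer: -280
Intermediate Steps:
Function('m')(Y) = 5
Mul(Mul(14, Q), Function('m')(-3)) = Mul(Mul(14, -4), 5) = Mul(-56, 5) = -280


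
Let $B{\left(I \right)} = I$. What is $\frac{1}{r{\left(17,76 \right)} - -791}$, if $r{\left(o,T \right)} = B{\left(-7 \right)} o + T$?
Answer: $\frac{1}{748} \approx 0.0013369$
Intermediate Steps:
$r{\left(o,T \right)} = T - 7 o$ ($r{\left(o,T \right)} = - 7 o + T = T - 7 o$)
$\frac{1}{r{\left(17,76 \right)} - -791} = \frac{1}{\left(76 - 119\right) - -791} = \frac{1}{\left(76 - 119\right) + \left(-2690 + 3481\right)} = \frac{1}{-43 + 791} = \frac{1}{748}$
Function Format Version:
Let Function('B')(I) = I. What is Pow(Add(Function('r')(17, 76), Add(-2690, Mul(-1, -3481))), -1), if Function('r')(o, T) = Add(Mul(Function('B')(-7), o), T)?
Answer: Rational(1, 748) ≈ 0.0013369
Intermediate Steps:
Function('r')(o, T) = Add(T, Mul(-7, o)) (Function('r')(o, T) = Add(Mul(-7, o), T) = Add(T, Mul(-7, o)))
Pow(Add(Function('r')(17, 76), Add(-2690, Mul(-1, -3481))), -1) = Pow(Add(Add(76, Mul(-7, 17)), Add(-2690, Mul(-1, -3481))), -1) = Pow(Add(Add(76, -119), Add(-2690, 3481)), -1) = Pow(Add(-43, 791), -1) = Pow(748, -1) = Rational(1, 748)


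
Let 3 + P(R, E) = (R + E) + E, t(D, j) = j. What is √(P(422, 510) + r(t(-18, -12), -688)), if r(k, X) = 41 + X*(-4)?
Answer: 46*√2 ≈ 65.054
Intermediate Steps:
P(R, E) = -3 + R + 2*E (P(R, E) = -3 + ((R + E) + E) = -3 + ((E + R) + E) = -3 + (R + 2*E) = -3 + R + 2*E)
r(k, X) = 41 - 4*X
√(P(422, 510) + r(t(-18, -12), -688)) = √((-3 + 422 + 2*510) + (41 - 4*(-688))) = √((-3 + 422 + 1020) + (41 + 2752)) = √(1439 + 2793) = √4232 = 46*√2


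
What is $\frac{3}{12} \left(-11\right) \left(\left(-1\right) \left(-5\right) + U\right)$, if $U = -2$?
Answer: $- \frac{33}{4} \approx -8.25$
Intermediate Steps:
$\frac{3}{12} \left(-11\right) \left(\left(-1\right) \left(-5\right) + U\right) = \frac{3}{12} \left(-11\right) \left(\left(-1\right) \left(-5\right) - 2\right) = 3 \cdot \frac{1}{12} \left(-11\right) \left(5 - 2\right) = \frac{1}{4} \left(-11\right) 3 = \left(- \frac{11}{4}\right) 3 = - \frac{33}{4}$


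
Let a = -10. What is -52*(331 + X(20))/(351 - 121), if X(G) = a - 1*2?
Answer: -8294/115 ≈ -72.122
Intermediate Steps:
X(G) = -12 (X(G) = -10 - 1*2 = -10 - 2 = -12)
-52*(331 + X(20))/(351 - 121) = -52*(331 - 12)/(351 - 121) = -16588/230 = -52*319/230 = -8294/115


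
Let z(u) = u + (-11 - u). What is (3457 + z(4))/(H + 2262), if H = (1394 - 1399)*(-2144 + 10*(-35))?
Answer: 1723/7366 ≈ 0.23391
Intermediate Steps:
H = 12470 (H = -5*(-2144 - 350) = -5*(-2494) = 12470)
z(u) = -11
(3457 + z(4))/(H + 2262) = (3457 - 11)/(12470 + 2262) = 3446/14732 = 3446*(1/14732) = 1723/7366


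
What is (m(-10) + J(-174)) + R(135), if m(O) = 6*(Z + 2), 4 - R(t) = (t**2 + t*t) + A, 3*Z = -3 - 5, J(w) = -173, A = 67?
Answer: -36690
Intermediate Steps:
Z = -8/3 (Z = (-3 - 5)/3 = (1/3)*(-8) = -8/3 ≈ -2.6667)
R(t) = -63 - 2*t**2 (R(t) = 4 - ((t**2 + t*t) + 67) = 4 - ((t**2 + t**2) + 67) = 4 - (2*t**2 + 67) = 4 - (67 + 2*t**2) = 4 + (-67 - 2*t**2) = -63 - 2*t**2)
m(O) = -4 (m(O) = 6*(-8/3 + 2) = 6*(-2/3) = -4)
(m(-10) + J(-174)) + R(135) = (-4 - 173) + (-63 - 2*135**2) = -177 + (-63 - 2*18225) = -177 + (-63 - 36450) = -177 - 36513 = -36690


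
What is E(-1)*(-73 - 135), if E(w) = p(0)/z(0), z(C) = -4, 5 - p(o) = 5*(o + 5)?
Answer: -1040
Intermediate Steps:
p(o) = -20 - 5*o (p(o) = 5 - 5*(o + 5) = 5 - 5*(5 + o) = 5 - (25 + 5*o) = 5 + (-25 - 5*o) = -20 - 5*o)
E(w) = 5 (E(w) = (-20 - 5*0)/(-4) = (-20 + 0)*(-¼) = -20*(-¼) = 5)
E(-1)*(-73 - 135) = 5*(-73 - 135) = 5*(-208) = -1040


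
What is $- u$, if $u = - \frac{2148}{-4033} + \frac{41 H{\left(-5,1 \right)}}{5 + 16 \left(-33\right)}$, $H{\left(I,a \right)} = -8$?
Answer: $- \frac{2446228}{2109259} \approx -1.1598$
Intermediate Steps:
$u = \frac{2446228}{2109259}$ ($u = - \frac{2148}{-4033} + \frac{41 \left(-8\right)}{5 + 16 \left(-33\right)} = \left(-2148\right) \left(- \frac{1}{4033}\right) - \frac{328}{5 - 528} = \frac{2148}{4033} - \frac{328}{-523} = \frac{2148}{4033} - - \frac{328}{523} = \frac{2148}{4033} + \frac{328}{523} = \frac{2446228}{2109259} \approx 1.1598$)
$- u = \left(-1\right) \frac{2446228}{2109259} = - \frac{2446228}{2109259}$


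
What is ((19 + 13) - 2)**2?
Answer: 900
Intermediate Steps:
((19 + 13) - 2)**2 = (32 - 2)**2 = 30**2 = 900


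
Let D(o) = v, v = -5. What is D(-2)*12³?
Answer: -8640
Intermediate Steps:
D(o) = -5
D(-2)*12³ = -5*12³ = -5*1728 = -8640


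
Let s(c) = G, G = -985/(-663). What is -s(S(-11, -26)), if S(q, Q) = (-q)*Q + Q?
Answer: -985/663 ≈ -1.4857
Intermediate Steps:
S(q, Q) = Q - Q*q (S(q, Q) = -Q*q + Q = Q - Q*q)
G = 985/663 (G = -985*(-1/663) = 985/663 ≈ 1.4857)
s(c) = 985/663
-s(S(-11, -26)) = -1*985/663 = -985/663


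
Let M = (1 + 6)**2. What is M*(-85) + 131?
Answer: -4034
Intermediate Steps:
M = 49 (M = 7**2 = 49)
M*(-85) + 131 = 49*(-85) + 131 = -4165 + 131 = -4034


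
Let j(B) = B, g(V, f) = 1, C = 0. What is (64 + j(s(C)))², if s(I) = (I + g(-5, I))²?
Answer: 4225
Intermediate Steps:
s(I) = (1 + I)² (s(I) = (I + 1)² = (1 + I)²)
(64 + j(s(C)))² = (64 + (1 + 0)²)² = (64 + 1²)² = (64 + 1)² = 65² = 4225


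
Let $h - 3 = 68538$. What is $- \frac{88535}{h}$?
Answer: $- \frac{88535}{68541} \approx -1.2917$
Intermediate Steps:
$h = 68541$ ($h = 3 + 68538 = 68541$)
$- \frac{88535}{h} = - \frac{88535}{68541}$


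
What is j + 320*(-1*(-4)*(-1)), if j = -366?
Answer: -1646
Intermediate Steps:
j + 320*(-1*(-4)*(-1)) = -366 + 320*(-1*(-4)*(-1)) = -366 + 320*(4*(-1)) = -366 + 320*(-4) = -366 - 1280 = -1646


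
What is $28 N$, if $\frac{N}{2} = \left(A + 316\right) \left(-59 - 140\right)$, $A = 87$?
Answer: $-4491032$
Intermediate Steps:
$N = -160394$ ($N = 2 \left(87 + 316\right) \left(-59 - 140\right) = 2 \cdot 403 \left(-199\right) = 2 \left(-80197\right) = -160394$)
$28 N = 28 \left(-160394\right) = -4491032$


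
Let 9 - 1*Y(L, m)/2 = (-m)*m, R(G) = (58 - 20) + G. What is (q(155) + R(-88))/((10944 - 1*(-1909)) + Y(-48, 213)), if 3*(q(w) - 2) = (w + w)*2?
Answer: 476/310827 ≈ 0.0015314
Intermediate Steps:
R(G) = 38 + G
Y(L, m) = 18 + 2*m**2 (Y(L, m) = 18 - 2*(-m)*m = 18 - (-2)*m**2 = 18 + 2*m**2)
q(w) = 2 + 4*w/3 (q(w) = 2 + ((w + w)*2)/3 = 2 + ((2*w)*2)/3 = 2 + (4*w)/3 = 2 + 4*w/3)
(q(155) + R(-88))/((10944 - 1*(-1909)) + Y(-48, 213)) = ((2 + (4/3)*155) + (38 - 88))/((10944 - 1*(-1909)) + (18 + 2*213**2)) = ((2 + 620/3) - 50)/((10944 + 1909) + (18 + 2*45369)) = (626/3 - 50)/(12853 + (18 + 90738)) = 476/(3*(12853 + 90756)) = (476/3)/103609 = (476/3)*(1/103609) = 476/310827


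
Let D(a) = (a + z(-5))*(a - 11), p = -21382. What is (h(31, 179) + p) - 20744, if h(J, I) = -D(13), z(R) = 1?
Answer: -42154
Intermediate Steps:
D(a) = (1 + a)*(-11 + a) (D(a) = (a + 1)*(a - 11) = (1 + a)*(-11 + a))
h(J, I) = -28 (h(J, I) = -(-11 + 13² - 10*13) = -(-11 + 169 - 130) = -1*28 = -28)
(h(31, 179) + p) - 20744 = (-28 - 21382) - 20744 = -21410 - 20744 = -42154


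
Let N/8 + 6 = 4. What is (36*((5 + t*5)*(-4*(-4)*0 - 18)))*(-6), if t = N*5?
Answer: -1535760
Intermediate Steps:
N = -16 (N = -48 + 8*4 = -48 + 32 = -16)
t = -80 (t = -16*5 = -80)
(36*((5 + t*5)*(-4*(-4)*0 - 18)))*(-6) = (36*((5 - 80*5)*(-4*(-4)*0 - 18)))*(-6) = (36*((5 - 400)*(16*0 - 18)))*(-6) = (36*(-395*(0 - 18)))*(-6) = (36*(-395*(-18)))*(-6) = (36*7110)*(-6) = 255960*(-6) = -1535760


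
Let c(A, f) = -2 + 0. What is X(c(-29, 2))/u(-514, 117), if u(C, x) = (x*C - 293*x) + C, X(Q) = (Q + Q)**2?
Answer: -16/94933 ≈ -0.00016854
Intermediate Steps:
c(A, f) = -2
X(Q) = 4*Q**2 (X(Q) = (2*Q)**2 = 4*Q**2)
u(C, x) = C - 293*x + C*x (u(C, x) = (C*x - 293*x) + C = (-293*x + C*x) + C = C - 293*x + C*x)
X(c(-29, 2))/u(-514, 117) = (4*(-2)**2)/(-514 - 293*117 - 514*117) = (4*4)/(-514 - 34281 - 60138) = 16/(-94933) = 16*(-1/94933) = -16/94933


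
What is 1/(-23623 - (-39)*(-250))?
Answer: -1/33373 ≈ -2.9964e-5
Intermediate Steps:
1/(-23623 - (-39)*(-250)) = 1/(-23623 - 1*9750) = 1/(-23623 - 9750) = 1/(-33373) = -1/33373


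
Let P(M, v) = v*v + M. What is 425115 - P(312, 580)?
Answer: 88403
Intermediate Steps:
P(M, v) = M + v² (P(M, v) = v² + M = M + v²)
425115 - P(312, 580) = 425115 - (312 + 580²) = 425115 - (312 + 336400) = 425115 - 1*336712 = 425115 - 336712 = 88403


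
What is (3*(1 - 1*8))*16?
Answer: -336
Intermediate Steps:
(3*(1 - 1*8))*16 = (3*(1 - 8))*16 = (3*(-7))*16 = -21*16 = -336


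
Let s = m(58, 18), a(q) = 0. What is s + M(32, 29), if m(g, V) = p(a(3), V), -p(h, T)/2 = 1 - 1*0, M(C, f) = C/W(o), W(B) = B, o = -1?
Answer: -34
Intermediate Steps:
M(C, f) = -C (M(C, f) = C/(-1) = C*(-1) = -C)
p(h, T) = -2 (p(h, T) = -2*(1 - 1*0) = -2*(1 + 0) = -2*1 = -2)
m(g, V) = -2
s = -2
s + M(32, 29) = -2 - 1*32 = -2 - 32 = -34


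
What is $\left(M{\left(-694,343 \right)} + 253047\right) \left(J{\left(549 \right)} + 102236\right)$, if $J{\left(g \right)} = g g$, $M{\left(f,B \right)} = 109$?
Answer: $102183128372$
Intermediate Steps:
$J{\left(g \right)} = g^{2}$
$\left(M{\left(-694,343 \right)} + 253047\right) \left(J{\left(549 \right)} + 102236\right) = \left(109 + 253047\right) \left(549^{2} + 102236\right) = 253156 \left(301401 + 102236\right) = 253156 \cdot 403637 = 102183128372$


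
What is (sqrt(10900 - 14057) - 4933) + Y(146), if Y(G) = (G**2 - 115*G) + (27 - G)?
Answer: -526 + I*sqrt(3157) ≈ -526.0 + 56.187*I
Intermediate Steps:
Y(G) = 27 + G**2 - 116*G
(sqrt(10900 - 14057) - 4933) + Y(146) = (sqrt(10900 - 14057) - 4933) + (27 + 146**2 - 116*146) = (sqrt(-3157) - 4933) + (27 + 21316 - 16936) = (I*sqrt(3157) - 4933) + 4407 = (-4933 + I*sqrt(3157)) + 4407 = -526 + I*sqrt(3157)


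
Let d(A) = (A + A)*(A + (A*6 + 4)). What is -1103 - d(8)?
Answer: -2063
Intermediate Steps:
d(A) = 2*A*(4 + 7*A) (d(A) = (2*A)*(A + (6*A + 4)) = (2*A)*(A + (4 + 6*A)) = (2*A)*(4 + 7*A) = 2*A*(4 + 7*A))
-1103 - d(8) = -1103 - 2*8*(4 + 7*8) = -1103 - 2*8*(4 + 56) = -1103 - 2*8*60 = -1103 - 1*960 = -1103 - 960 = -2063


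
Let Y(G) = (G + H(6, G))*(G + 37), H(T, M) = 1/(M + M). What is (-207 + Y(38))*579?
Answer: 116345997/76 ≈ 1.5309e+6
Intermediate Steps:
H(T, M) = 1/(2*M)
Y(G) = (37 + G)*(G + 1/(2*G)) (Y(G) = (G + 1/(2*G))*(G + 37) = (G + 1/(2*G))*(37 + G) = (37 + G)*(G + 1/(2*G)))
(-207 + Y(38))*579 = (-207 + (½ + 38² + 37*38 + (37/2)/38))*579 = (-207 + (½ + 1444 + 1406 + (37/2)*(1/38)))*579 = (-207 + (½ + 1444 + 1406 + 37/76))*579 = (-207 + 216675/76)*579 = (200943/76)*579 = 116345997/76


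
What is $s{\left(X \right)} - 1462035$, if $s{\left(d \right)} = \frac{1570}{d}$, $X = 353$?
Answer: $- \frac{516096785}{353} \approx -1.462 \cdot 10^{6}$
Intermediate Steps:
$s{\left(X \right)} - 1462035 = \frac{1570}{353} - 1462035 = - \frac{516096785}{353}$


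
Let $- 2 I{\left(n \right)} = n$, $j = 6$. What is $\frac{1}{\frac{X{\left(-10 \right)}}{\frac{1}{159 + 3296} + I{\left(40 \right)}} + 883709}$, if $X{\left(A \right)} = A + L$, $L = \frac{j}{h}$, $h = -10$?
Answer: $\frac{69099}{61063444814} \approx 1.1316 \cdot 10^{-6}$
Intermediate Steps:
$I{\left(n \right)} = - \frac{n}{2}$
$L = - \frac{3}{5}$ ($L = \frac{6}{-10} = 6 \left(- \frac{1}{10}\right) = - \frac{3}{5} \approx -0.6$)
$X{\left(A \right)} = - \frac{3}{5} + A$ ($X{\left(A \right)} = A - \frac{3}{5} = - \frac{3}{5} + A$)
$\frac{1}{\frac{X{\left(-10 \right)}}{\frac{1}{159 + 3296} + I{\left(40 \right)}} + 883709} = \frac{1}{\frac{- \frac{3}{5} - 10}{\frac{1}{159 + 3296} - 20} + 883709} = \frac{1}{- \frac{53}{5 \left(\frac{1}{3455} - 20\right)} + 883709} = \frac{1}{- \frac{53}{5 \left(- \frac{69099}{3455}\right)} + 883709} = \frac{1}{\left(- \frac{53}{5}\right) \left(- \frac{3455}{69099}\right) + 883709} = \frac{1}{\frac{36623}{69099} + 883709} = \frac{1}{\frac{61063444814}{69099}} = \frac{69099}{61063444814}$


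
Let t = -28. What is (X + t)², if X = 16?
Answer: 144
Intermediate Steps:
(X + t)² = (16 - 28)² = (-12)² = 144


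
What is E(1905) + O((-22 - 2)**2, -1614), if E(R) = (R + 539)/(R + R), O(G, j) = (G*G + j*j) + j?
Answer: 5591477212/1905 ≈ 2.9352e+6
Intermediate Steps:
O(G, j) = j + G**2 + j**2 (O(G, j) = (G**2 + j**2) + j = j + G**2 + j**2)
E(R) = (539 + R)/(2*R) (E(R) = (539 + R)/((2*R)) = (539 + R)*(1/(2*R)) = (539 + R)/(2*R))
E(1905) + O((-22 - 2)**2, -1614) = (1/2)*(539 + 1905)/1905 + (-1614 + ((-22 - 2)**2)**2 + (-1614)**2) = (1/2)*(1/1905)*2444 + (-1614 + ((-24)**2)**2 + 2604996) = 1222/1905 + (-1614 + 576**2 + 2604996) = 1222/1905 + (-1614 + 331776 + 2604996) = 1222/1905 + 2935158 = 5591477212/1905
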